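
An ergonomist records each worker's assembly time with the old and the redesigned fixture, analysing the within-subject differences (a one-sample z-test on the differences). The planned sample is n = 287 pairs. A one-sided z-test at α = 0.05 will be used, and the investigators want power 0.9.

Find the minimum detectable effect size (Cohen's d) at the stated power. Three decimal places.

d ≈ 0.173

Required noncentrality: δ = z_{0.05} + z_{0.10} = 1.645 + 1.282 = 2.926.
δ = d·√n ⇒ d = δ/√n = 2.926/√287 = 0.1727.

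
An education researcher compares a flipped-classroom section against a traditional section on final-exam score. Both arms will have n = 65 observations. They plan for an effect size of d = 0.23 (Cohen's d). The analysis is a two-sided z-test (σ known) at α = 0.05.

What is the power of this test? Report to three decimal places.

Power ≈ 0.259

Noncentrality parameter: δ = d·√(n/2) = 0.23 × √(65/2) = 1.3112
Critical value for a two-sided test at α = 0.05: z_{α/2} = 1.960.
Power = Φ(δ − 1.960) + Φ(−δ − 1.960) = Φ(-0.649) + Φ(-3.271) = 0.2582 + 0.0005 = 0.2588.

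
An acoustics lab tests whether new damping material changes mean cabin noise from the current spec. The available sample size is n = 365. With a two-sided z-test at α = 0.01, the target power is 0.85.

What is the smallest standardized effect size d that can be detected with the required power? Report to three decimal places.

d ≈ 0.189

Required noncentrality: δ = z_{0.005} + z_{0.15} = 2.576 + 1.036 = 3.612.
(Lower-tail contribution to power is negligible for δ > 0.)
δ = d·√n ⇒ d = δ/√n = 3.612/√365 = 0.1891.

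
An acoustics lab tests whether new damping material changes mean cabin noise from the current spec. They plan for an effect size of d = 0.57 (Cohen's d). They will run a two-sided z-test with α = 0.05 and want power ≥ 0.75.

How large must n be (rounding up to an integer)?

Set Φ(δ − 1.960) = 0.75; then δ − 1.960 = Φ⁻¹(0.75) = 0.674, giving δ = 2.634.
(For δ > 0 the lower-tail rejection region contributes negligibly to power, so the one-term inversion is standard.)
δ = d·√n ⇒ n = (δ/d)² = (2.634 / 0.57)² = 21.36.
Rounding up, n = 22.

n = 22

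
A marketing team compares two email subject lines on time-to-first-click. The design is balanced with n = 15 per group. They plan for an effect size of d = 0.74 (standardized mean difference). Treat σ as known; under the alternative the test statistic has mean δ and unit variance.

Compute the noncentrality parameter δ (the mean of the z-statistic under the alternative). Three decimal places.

The noncentrality parameter scales effect size by the design's sample-size factor: δ = d·√(n/2) = 0.74 × √(15/2) = 2.0266

δ ≈ 2.027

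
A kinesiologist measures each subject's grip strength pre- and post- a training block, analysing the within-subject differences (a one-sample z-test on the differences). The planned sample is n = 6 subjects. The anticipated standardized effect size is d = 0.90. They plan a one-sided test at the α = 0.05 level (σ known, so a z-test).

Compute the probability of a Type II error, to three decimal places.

Noncentrality parameter: δ = d·√n = 0.90 × √6 = 2.2045
Critical value for a one-sided test at α = 0.05: z_α = 1.645.
Power = Φ(δ − 1.645) = Φ(0.560) = 0.7122.
Type II error: β = 1 − power = 1 − 0.7122 = 0.2878.

β ≈ 0.288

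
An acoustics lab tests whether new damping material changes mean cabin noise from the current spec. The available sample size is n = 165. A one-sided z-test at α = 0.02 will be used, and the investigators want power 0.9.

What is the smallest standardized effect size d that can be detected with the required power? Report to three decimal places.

d ≈ 0.260

Need Φ(δ − 2.054) = 0.9, so δ = 2.054 + 1.282 = 3.335.
δ = d·√n ⇒ d = δ/√n = 3.335/√165 = 0.2597.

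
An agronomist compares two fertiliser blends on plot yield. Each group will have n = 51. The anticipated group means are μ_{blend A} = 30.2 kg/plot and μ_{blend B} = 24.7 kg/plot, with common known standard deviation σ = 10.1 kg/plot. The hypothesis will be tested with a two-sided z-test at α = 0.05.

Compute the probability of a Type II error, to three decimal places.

β ≈ 0.215

Standardized effect: d = |μ_{blend A} − μ_{blend B}| / σ = |30.2 − 24.7| / 10.1 = 0.5446
Noncentrality parameter: δ = d·√(n/2) = 0.5446 × √(51/2) = 2.7499
Two-sided α = 0.05 → critical value z_{0.025} = 1.960.
Power = Φ(δ − 1.960) + Φ(−δ − 1.960) = Φ(0.790) + Φ(-4.710) = 0.7852 + 0.0000 = 0.7852.
Type II error: β = 1 − power = 1 − 0.7852 = 0.2148.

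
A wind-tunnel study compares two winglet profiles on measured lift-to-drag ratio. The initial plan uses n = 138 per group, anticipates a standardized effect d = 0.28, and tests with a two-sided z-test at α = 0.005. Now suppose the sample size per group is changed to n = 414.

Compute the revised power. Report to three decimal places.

Power ≈ 0.889

With n = 414 per group: δ = d·√(n/2) = 0.28 × √(414/2) = 4.0285. Critical value z_{0.0025} = 2.807.
Revised power = Φ(δ − 2.807) + Φ(−δ − 2.807) = Φ(1.221) + Φ(-6.836) = 0.8890 + 0.0000 = 0.8890.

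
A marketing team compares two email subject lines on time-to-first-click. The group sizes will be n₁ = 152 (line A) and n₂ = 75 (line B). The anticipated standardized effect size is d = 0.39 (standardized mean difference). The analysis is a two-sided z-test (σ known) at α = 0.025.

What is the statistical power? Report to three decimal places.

Power ≈ 0.699

Noncentrality parameter: δ = d / √(1/n₁ + 1/n₂) = 0.39 / √(1/152 + 1/75) = 2.7638
Critical value for a two-sided test at α = 0.025: z_{α/2} = 2.241.
Power = Φ(δ − 2.241) + Φ(−δ − 2.241) = Φ(0.522) + Φ(-5.005) = 0.6993 + 0.0000 = 0.6993.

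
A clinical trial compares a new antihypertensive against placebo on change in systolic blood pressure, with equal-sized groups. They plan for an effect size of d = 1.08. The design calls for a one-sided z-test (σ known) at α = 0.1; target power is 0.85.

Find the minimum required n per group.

n = 10 per group

For power 0.85 need Φ(δ − z_{0.1}) = 0.85, so δ = z_{0.1} + z_{0.15} = 1.282 + 1.036 = 2.318.
δ = d·√(n/2) ⇒ n = 2(δ/d)² = 2 × (2.318 / 1.08)² = 9.21.
Rounding up, n = 10 per group.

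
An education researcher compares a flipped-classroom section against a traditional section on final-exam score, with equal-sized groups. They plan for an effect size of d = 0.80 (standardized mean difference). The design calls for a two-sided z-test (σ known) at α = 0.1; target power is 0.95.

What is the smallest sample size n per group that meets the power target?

For power 0.95 need Φ(δ − z_{0.05}) = 0.95, so δ = z_{0.05} + z_{0.05} = 1.645 + 1.645 = 3.290.
(Ignoring the negligible lower-tail rejection probability gives the usual closed-form inversion.)
δ = d·√(n/2) ⇒ n = 2(δ/d)² = 2 × (3.290 / 0.80)² = 33.82.
Rounding up, n = 34 per group.

n = 34 per group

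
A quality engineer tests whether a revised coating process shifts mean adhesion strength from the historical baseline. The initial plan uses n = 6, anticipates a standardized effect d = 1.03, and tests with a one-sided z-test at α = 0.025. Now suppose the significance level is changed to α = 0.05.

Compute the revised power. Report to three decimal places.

δ = d·√n = 1.03 × √6 = 2.5230 (unchanged). New critical value: z_{0.05} = 1.645.
Revised power = Φ(δ − 1.645) = Φ(0.878) = 0.8101.

Power ≈ 0.810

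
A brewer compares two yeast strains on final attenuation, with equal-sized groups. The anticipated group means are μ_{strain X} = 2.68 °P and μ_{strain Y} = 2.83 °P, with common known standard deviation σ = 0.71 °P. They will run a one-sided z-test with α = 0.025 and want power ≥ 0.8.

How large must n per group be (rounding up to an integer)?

Standardized effect: d = |μ_{strain X} − μ_{strain Y}| / σ = |2.68 − 2.83| / 0.71 = 0.2113
For power 0.8 need Φ(δ − z_{0.025}) = 0.8, so δ = z_{0.025} + z_{0.20} = 1.960 + 0.842 = 2.802.
δ = d·√(n/2) ⇒ n = 2(δ/d)² = 2 × (2.802 / 0.2113)² = 351.70.
Round up to the next whole unit.

n = 352 per group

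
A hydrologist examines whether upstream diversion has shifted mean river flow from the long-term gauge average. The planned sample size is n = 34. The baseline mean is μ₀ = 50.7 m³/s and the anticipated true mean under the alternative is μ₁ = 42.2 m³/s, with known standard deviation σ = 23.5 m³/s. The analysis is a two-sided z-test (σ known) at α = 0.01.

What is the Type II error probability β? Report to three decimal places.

β ≈ 0.680

Standardized effect: d = |μ₁ − μ₀| / σ = |42.2 − 50.7| / 23.5 = 0.3617
Noncentrality parameter: δ = d·√n = 0.3617 × √34 = 2.1091
Critical value for a two-sided test at α = 0.01: z_{α/2} = 2.576.
Power = Φ(δ − 2.576) + Φ(−δ − 2.576) = Φ(-0.467) + Φ(-4.685) = 0.3203 + 0.0000 = 0.3203.
Type II error: β = 1 − power = 1 − 0.3203 = 0.6797.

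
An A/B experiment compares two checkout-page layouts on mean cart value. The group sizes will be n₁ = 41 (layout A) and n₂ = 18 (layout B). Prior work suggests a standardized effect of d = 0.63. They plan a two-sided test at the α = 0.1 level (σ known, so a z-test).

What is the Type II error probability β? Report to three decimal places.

β ≈ 0.280

Noncentrality parameter: δ = d / √(1/n₁ + 1/n₂) = 0.63 / √(1/41 + 1/18) = 2.2281
Two-sided α = 0.1 → critical value z_{0.05} = 1.645.
Power = Φ(δ − 1.645) + Φ(−δ − 1.645) = Φ(0.583) + Φ(-3.873) = 0.7202 + 0.0001 = 0.7202.
Type II error: β = 1 − power = 1 − 0.7202 = 0.2798.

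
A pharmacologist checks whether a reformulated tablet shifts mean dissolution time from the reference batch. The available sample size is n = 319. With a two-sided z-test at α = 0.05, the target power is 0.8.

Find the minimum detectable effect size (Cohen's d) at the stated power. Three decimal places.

Required noncentrality: δ = z_{0.025} + z_{0.20} = 1.960 + 0.842 = 2.802.
(Lower-tail contribution to power is negligible for δ > 0.)
δ = d·√n ⇒ d = δ/√n = 2.802/√319 = 0.1569.

d ≈ 0.157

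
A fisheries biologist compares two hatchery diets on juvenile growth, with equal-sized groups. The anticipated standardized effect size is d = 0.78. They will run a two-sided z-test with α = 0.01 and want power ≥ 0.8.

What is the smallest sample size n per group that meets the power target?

n = 39 per group

Set Φ(δ − 2.576) = 0.8; then δ − 2.576 = Φ⁻¹(0.8) = 0.842, giving δ = 3.417.
(For δ > 0 the lower-tail rejection region contributes negligibly to power, so the one-term inversion is standard.)
δ = d·√(n/2) ⇒ n = 2(δ/d)² = 2 × (3.417 / 0.78)² = 38.39.
Rounding up, n = 39 per group.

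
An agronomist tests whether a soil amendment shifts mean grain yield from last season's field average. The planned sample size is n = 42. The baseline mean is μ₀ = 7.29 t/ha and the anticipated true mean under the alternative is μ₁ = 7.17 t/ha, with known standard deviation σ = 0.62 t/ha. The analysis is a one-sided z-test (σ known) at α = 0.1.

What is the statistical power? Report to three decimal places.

Power ≈ 0.489

Standardized effect: d = |μ₁ − μ₀| / σ = |7.17 − 7.29| / 0.62 = 0.1935
Noncentrality parameter: δ = d·√n = 0.1935 × √42 = 1.2543
Critical value for a one-sided test at α = 0.1: z_α = 1.282.
Power = P(Z > 1.282 − δ) = Φ(-0.027) = 0.4891.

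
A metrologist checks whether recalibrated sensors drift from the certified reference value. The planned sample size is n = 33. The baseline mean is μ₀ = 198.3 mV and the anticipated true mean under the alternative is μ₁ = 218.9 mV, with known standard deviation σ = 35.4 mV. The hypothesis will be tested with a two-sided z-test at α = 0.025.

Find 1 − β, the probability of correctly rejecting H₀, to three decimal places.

Standardized effect: d = |μ₁ − μ₀| / σ = |218.9 − 198.3| / 35.4 = 0.5819
Noncentrality parameter: λ = d·√n = 0.5819 × √33 = 3.3429
Two-sided α = 0.025 → critical value z_{0.0125} = 2.241.
Power = Φ(λ − 2.241) + Φ(−λ − 2.241) = Φ(1.101) + Φ(-5.584) = 0.8647 + 0.0000 = 0.8647.

Power ≈ 0.865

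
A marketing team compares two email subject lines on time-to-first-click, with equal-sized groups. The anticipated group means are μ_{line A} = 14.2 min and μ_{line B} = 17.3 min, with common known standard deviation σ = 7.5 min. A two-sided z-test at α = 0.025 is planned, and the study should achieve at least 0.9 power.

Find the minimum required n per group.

n = 146 per group

Standardized effect: d = |μ_{line A} − μ_{line B}| / σ = |14.2 − 17.3| / 7.5 = 0.4133
Set Φ(δ − 2.241) = 0.9; then δ − 2.241 = Φ⁻¹(0.9) = 1.282, giving δ = 3.523.
(For δ > 0 the lower-tail rejection region contributes negligibly to power, so the one-term inversion is standard.)
δ = d·√(n/2) ⇒ n = 2(δ/d)² = 2 × (3.523 / 0.4133)² = 145.29.
Round up to the next whole unit.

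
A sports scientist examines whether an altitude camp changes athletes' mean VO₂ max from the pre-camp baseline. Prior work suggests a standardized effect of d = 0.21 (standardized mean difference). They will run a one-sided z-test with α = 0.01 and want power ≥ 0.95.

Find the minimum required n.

Set Φ(δ − 2.326) = 0.95; then δ − 2.326 = Φ⁻¹(0.95) = 1.645, giving δ = 3.971.
δ = d·√n ⇒ n = (δ/d)² = (3.971 / 0.21)² = 357.61.
Rounding up, n = 358.

n = 358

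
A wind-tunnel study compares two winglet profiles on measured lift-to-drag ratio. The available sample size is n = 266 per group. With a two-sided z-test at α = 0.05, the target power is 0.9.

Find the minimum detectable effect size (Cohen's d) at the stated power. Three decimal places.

d ≈ 0.281

Need Φ(δ − 1.960) = 0.9, so δ = 1.960 + 1.282 = 3.242.
(The second rejection-region term Φ(−δ − z_{α/2}) is negligible and dropped.)
δ = d·√(n/2) ⇒ d = δ/√(n/2) = 3.242/√(266/2) = 0.2811.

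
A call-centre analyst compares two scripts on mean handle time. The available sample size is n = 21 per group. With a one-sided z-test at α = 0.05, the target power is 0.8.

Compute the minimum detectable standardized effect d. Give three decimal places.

Need Φ(δ − 1.645) = 0.8, so δ = 1.645 + 0.842 = 2.486.
δ = d·√(n/2) ⇒ d = δ/√(n/2) = 2.486/√(21/2) = 0.7673.

d ≈ 0.767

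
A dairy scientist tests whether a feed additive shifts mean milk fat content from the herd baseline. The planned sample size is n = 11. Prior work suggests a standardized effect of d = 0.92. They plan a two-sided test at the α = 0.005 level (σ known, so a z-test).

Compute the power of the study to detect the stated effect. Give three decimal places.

Noncentrality parameter: δ = d·√n = 0.92 × √11 = 3.0513
Two-sided α = 0.005 → critical value z_{0.0025} = 2.807.
Power = Φ(δ − 2.807) + Φ(−δ − 2.807) = Φ(0.244) + Φ(-5.858) = 0.5965 + 0.0000 = 0.5965.

Power ≈ 0.596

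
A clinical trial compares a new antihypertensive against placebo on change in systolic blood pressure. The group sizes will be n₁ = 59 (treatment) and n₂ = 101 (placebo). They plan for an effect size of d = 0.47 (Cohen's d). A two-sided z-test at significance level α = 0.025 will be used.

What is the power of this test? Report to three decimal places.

Noncentrality parameter: δ = d / √(1/n₁ + 1/n₂) = 0.47 / √(1/59 + 1/101) = 2.8683
Critical value for a two-sided test at α = 0.025: z_{α/2} = 2.241.
Power = Φ(δ − 2.241) + Φ(−δ − 2.241) = Φ(0.627) + Φ(-5.110) = 0.7346 + 0.0000 = 0.7346.

Power ≈ 0.735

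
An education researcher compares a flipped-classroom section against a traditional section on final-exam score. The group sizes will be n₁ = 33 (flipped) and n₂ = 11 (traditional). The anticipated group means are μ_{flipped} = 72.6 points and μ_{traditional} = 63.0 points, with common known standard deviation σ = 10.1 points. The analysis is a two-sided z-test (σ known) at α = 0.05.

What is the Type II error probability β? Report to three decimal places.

β ≈ 0.221

Standardized effect: d = |μ_{flipped} − μ_{traditional}| / σ = |72.6 − 63.0| / 10.1 = 0.9505
Noncentrality parameter: δ = d / √(1/n₁ + 1/n₂) = 0.9505 / √(1/33 + 1/11) = 2.7301
Two-sided α = 0.05 → critical value z_{0.025} = 1.960.
Power = Φ(δ − 1.960) + Φ(−δ − 1.960) = Φ(0.770) + Φ(-4.690) = 0.7794 + 0.0000 = 0.7794.
Type II error: β = 1 − power = 1 − 0.7794 = 0.2206.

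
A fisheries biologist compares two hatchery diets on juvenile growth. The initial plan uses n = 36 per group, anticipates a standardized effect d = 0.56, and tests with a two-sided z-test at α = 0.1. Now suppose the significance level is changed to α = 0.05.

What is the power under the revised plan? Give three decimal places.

Power ≈ 0.661

δ = d·√(n/2) = 0.56 × √(36/2) = 2.3759 (unchanged). New critical value: z_{0.025} = 1.960.
Revised power = Φ(δ − 1.960) + Φ(−δ − 1.960) = Φ(0.416) + Φ(-4.336) = 0.6613 + 0.0000 = 0.6613.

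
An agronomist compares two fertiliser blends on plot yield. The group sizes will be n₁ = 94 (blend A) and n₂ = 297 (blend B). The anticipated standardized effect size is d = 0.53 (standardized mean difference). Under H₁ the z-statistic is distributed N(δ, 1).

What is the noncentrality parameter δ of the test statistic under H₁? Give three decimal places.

δ ≈ 4.478

δ = d / √(1/n₁ + 1/n₂) = 0.53 / √(1/94 + 1/297) = 4.4785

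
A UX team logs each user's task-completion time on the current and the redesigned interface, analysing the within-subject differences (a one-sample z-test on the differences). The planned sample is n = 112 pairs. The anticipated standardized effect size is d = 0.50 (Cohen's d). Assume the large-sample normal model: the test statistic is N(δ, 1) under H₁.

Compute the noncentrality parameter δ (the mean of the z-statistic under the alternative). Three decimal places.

δ = d·√n = 0.50 × √112 = 5.2915

δ ≈ 5.292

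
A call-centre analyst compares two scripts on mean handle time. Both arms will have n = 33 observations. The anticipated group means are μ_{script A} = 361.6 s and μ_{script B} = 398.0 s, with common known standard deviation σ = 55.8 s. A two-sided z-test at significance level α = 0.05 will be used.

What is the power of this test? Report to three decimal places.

Power ≈ 0.755

Standardized effect: d = |μ_{script A} − μ_{script B}| / σ = |361.6 − 398.0| / 55.8 = 0.6523
Noncentrality parameter: λ = d·√(n/2) = 0.6523 × √(33/2) = 2.6498
Critical value for a two-sided test at α = 0.05: z_{α/2} = 1.960.
Power = Φ(λ − 1.960) + Φ(−λ − 1.960) = Φ(0.690) + Φ(-4.610) = 0.7548 + 0.0000 = 0.7548.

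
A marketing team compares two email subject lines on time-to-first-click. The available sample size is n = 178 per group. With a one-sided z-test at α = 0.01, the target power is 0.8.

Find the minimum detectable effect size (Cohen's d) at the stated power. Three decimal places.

d ≈ 0.336

Need Φ(δ − 2.326) = 0.8, so δ = 2.326 + 0.842 = 3.168.
δ = d·√(n/2) ⇒ d = δ/√(n/2) = 3.168/√(178/2) = 0.3358.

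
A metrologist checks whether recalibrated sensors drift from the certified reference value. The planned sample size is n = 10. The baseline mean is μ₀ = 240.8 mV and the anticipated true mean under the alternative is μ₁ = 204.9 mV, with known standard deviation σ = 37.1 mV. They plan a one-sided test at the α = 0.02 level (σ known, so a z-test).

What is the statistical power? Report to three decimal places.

Power ≈ 0.843

Standardized effect: d = |μ₁ − μ₀| / σ = |204.9 − 240.8| / 37.1 = 0.9677
Noncentrality parameter: λ = d·√n = 0.9677 × √10 = 3.0600
One-sided α = 0.02 → critical value z_{0.02} = 2.054.
Power = Φ(λ − 2.054) = Φ(1.006) = 0.8429.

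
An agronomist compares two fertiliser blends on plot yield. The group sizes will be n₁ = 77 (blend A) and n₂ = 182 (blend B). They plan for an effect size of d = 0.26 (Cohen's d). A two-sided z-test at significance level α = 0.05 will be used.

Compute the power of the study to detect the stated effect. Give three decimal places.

Noncentrality parameter: δ = d / √(1/n₁ + 1/n₂) = 0.26 / √(1/77 + 1/182) = 1.9125
Two-sided α = 0.05 → critical value z_{0.025} = 1.960.
Power = Φ(δ − 1.960) + Φ(−δ − 1.960) = Φ(-0.047) + Φ(-3.872) = 0.4811 + 0.0001 = 0.4811.

Power ≈ 0.481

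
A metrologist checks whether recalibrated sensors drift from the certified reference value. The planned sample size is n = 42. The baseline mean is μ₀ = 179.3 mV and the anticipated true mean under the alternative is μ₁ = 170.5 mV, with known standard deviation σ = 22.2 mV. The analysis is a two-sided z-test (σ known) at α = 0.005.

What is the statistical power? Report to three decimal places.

Power ≈ 0.406

Standardized effect: d = |μ₁ − μ₀| / σ = |170.5 − 179.3| / 22.2 = 0.3964
Noncentrality parameter: δ = d·√n = 0.3964 × √42 = 2.5689
Critical value for a two-sided test at α = 0.005: z_{α/2} = 2.807.
Power = Φ(δ − 2.807) + Φ(−δ − 2.807) = Φ(-0.238) + Φ(-5.376) = 0.4059 + 0.0000 = 0.4059.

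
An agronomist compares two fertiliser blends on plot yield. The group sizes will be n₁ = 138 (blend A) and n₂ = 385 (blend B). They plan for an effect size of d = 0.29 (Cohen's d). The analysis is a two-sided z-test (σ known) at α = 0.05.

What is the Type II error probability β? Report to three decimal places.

Noncentrality parameter: δ = d / √(1/n₁ + 1/n₂) = 0.29 / √(1/138 + 1/385) = 2.9229
Critical value for a two-sided test at α = 0.05: z_{α/2} = 1.960.
Power = Φ(δ − 1.960) + Φ(−δ − 1.960) = Φ(0.963) + Φ(-4.883) = 0.8322 + 0.0000 = 0.8322.
Type II error: β = 1 − power = 1 − 0.8322 = 0.1678.

β ≈ 0.168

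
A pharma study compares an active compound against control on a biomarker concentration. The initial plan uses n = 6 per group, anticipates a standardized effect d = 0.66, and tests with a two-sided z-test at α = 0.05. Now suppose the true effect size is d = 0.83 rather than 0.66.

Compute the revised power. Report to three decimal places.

With d = 0.83: δ = d·√(n/2) = 0.83 × √(6/2) = 1.4376. Critical value z_{0.025} = 1.960.
Revised power = Φ(δ − 1.960) + Φ(−δ − 1.960) = Φ(-0.522) + Φ(-3.398) = 0.3007 + 0.0003 = 0.3010.

Power ≈ 0.301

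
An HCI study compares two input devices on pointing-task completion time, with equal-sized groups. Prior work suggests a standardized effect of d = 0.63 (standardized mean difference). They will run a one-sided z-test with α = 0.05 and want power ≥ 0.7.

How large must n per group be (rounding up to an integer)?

n = 24 per group

Set Φ(δ − 1.645) = 0.7; then δ − 1.645 = Φ⁻¹(0.7) = 0.524, giving δ = 2.169.
δ = d·√(n/2) ⇒ n = 2(δ/d)² = 2 × (2.169 / 0.63)² = 23.71.
Rounding up, n = 24 per group.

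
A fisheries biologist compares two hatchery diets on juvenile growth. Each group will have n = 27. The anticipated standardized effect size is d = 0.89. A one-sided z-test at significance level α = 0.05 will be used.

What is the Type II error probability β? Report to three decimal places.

Noncentrality parameter: δ = d·√(n/2) = 0.89 × √(27/2) = 3.2701
Critical value for a one-sided test at α = 0.05: z_α = 1.645.
Power = P(Z > 1.645 − δ) = Φ(1.625) = 0.9479.
Type II error: β = 1 − power = 1 − 0.9479 = 0.0521.

β ≈ 0.052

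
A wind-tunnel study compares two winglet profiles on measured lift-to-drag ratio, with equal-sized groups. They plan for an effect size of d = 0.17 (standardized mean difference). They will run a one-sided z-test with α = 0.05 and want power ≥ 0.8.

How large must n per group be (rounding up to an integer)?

n = 428 per group

Set Φ(δ − 1.645) = 0.8; then δ − 1.645 = Φ⁻¹(0.8) = 0.842, giving δ = 2.486.
δ = d·√(n/2) ⇒ n = 2(δ/d)² = 2 × (2.486 / 0.17)² = 427.86.
Round up to the next whole unit.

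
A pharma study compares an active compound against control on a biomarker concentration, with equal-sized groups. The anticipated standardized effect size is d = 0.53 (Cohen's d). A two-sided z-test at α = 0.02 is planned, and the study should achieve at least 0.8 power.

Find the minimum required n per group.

n = 72 per group

For power 0.8 need Φ(δ − z_{0.01}) = 0.8, so δ = z_{0.01} + z_{0.20} = 2.326 + 0.842 = 3.168.
(Ignoring the negligible lower-tail rejection probability gives the usual closed-form inversion.)
δ = d·√(n/2) ⇒ n = 2(δ/d)² = 2 × (3.168 / 0.53)² = 71.46.
Rounding up, n = 72 per group.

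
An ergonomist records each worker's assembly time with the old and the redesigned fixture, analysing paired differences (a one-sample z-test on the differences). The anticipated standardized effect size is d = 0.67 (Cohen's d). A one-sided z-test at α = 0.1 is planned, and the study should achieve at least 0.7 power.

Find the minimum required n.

For power 0.7 need Φ(δ − z_{0.1}) = 0.7, so δ = z_{0.1} + z_{0.30} = 1.282 + 0.524 = 1.806.
δ = d·√n ⇒ n = (δ/d)² = (1.806 / 0.67)² = 7.27.
Round up to the next whole unit.

n = 8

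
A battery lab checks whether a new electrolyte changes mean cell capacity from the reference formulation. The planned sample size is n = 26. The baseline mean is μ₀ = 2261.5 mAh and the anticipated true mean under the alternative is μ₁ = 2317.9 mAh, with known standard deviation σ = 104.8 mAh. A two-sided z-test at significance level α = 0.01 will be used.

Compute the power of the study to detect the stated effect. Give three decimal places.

Standardized effect: d = |μ₁ − μ₀| / σ = |2317.9 − 2261.5| / 104.8 = 0.5382
Noncentrality parameter: δ = d·√n = 0.5382 × √26 = 2.7441
Critical value for a two-sided test at α = 0.01: z_{α/2} = 2.576.
Power = Φ(δ − 2.576) + Φ(−δ − 2.576) = Φ(0.168) + Φ(-5.320) = 0.5668 + 0.0000 = 0.5668.

Power ≈ 0.567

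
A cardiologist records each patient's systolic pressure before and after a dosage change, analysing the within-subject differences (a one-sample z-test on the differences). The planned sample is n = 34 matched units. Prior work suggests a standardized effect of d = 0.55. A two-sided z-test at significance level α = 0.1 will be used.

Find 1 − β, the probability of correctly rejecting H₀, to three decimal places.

Noncentrality parameter: δ = d·√n = 0.55 × √34 = 3.2070
Two-sided α = 0.1 → critical value z_{0.05} = 1.645.
Power = Φ(δ − 1.645) + Φ(−δ − 1.645) = Φ(1.562) + Φ(-4.852) = 0.9409 + 0.0000 = 0.9409.

Power ≈ 0.941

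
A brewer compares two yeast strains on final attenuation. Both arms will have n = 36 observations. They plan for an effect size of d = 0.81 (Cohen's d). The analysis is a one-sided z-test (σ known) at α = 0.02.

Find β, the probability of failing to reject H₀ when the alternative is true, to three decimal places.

β ≈ 0.083

Noncentrality parameter: δ = d·√(n/2) = 0.81 × √(36/2) = 3.4365
One-sided α = 0.02 → critical value z_{0.02} = 2.054.
Power = Φ(δ − 2.054) = Φ(1.383) = 0.9166.
Type II error: β = 1 − power = 1 − 0.9166 = 0.0834.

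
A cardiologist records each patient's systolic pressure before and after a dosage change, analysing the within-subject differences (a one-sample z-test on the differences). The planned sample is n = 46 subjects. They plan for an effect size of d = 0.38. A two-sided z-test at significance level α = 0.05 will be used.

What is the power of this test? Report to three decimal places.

Power ≈ 0.731

Noncentrality parameter: δ = d·√n = 0.38 × √46 = 2.5773
Critical value for a two-sided test at α = 0.05: z_{α/2} = 1.960.
Power = Φ(δ − 1.960) + Φ(−δ − 1.960) = Φ(0.617) + Φ(-4.537) = 0.7315 + 0.0000 = 0.7315.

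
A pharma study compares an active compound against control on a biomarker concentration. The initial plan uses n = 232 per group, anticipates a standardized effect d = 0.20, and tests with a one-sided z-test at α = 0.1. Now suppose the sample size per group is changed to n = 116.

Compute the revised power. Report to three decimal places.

Power ≈ 0.595

With n = 116 per group: δ = d·√(n/2) = 0.20 × √(116/2) = 1.5232. Critical value z_{0.1} = 1.282.
Revised power = P(Z > 1.282 − δ) = Φ(0.242) = 0.5955.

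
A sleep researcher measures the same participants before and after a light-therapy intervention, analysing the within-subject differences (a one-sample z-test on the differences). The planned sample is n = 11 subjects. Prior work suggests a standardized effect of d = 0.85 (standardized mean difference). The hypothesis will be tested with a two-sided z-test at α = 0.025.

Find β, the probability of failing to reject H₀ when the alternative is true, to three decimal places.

β ≈ 0.282

Noncentrality parameter: δ = d·√n = 0.85 × √11 = 2.8191
Two-sided α = 0.025 → critical value z_{0.0125} = 2.241.
Power = Φ(δ − 2.241) + Φ(−δ − 2.241) = Φ(0.578) + Φ(-5.061) = 0.7183 + 0.0000 = 0.7183.
Type II error: β = 1 − power = 1 − 0.7183 = 0.2817.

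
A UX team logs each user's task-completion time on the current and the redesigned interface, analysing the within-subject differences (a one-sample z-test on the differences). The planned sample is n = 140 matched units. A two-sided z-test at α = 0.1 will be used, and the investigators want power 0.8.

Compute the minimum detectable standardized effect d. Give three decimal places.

d ≈ 0.210

Need Φ(δ − 1.645) = 0.8, so δ = 1.645 + 0.842 = 2.486.
(Lower-tail contribution to power is negligible for δ > 0.)
δ = d·√n ⇒ d = δ/√n = 2.486/√140 = 0.2101.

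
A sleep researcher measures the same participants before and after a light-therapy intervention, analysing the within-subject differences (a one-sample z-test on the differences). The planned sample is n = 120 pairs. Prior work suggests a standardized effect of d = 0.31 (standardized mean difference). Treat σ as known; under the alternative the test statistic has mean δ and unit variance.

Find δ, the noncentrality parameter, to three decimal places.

The noncentrality parameter scales effect size by the design's sample-size factor: δ = d·√n = 0.31 × √120 = 3.3959

δ ≈ 3.396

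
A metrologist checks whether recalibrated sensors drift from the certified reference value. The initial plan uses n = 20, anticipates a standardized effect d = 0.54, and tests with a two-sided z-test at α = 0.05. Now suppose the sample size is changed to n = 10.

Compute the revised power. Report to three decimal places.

Power ≈ 0.401

With n = 10: δ = d·√n = 0.54 × √10 = 1.7076. Critical value z_{0.025} = 1.960.
Revised power = Φ(δ − 1.960) + Φ(−δ − 1.960) = Φ(-0.252) + Φ(-3.668) = 0.4004 + 0.0001 = 0.4005.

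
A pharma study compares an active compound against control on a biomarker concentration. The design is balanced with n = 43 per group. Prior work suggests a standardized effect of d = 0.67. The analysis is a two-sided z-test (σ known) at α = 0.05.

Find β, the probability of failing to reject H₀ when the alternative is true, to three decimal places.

Noncentrality parameter: δ = d·√(n/2) = 0.67 × √(43/2) = 3.1067
Critical value for a two-sided test at α = 0.05: z_{α/2} = 1.960.
Power = Φ(δ − 1.960) + Φ(−δ − 1.960) = Φ(1.147) + Φ(-5.067) = 0.8742 + 0.0000 = 0.8742.
Type II error: β = 1 − power = 1 − 0.8742 = 0.1258.

β ≈ 0.126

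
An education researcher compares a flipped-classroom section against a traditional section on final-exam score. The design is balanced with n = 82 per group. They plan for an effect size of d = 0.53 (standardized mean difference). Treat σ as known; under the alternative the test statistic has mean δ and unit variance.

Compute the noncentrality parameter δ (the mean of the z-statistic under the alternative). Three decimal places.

The noncentrality parameter scales effect size by the design's sample-size factor: δ = d·√(n/2) = 0.53 × √(82/2) = 3.3937

δ ≈ 3.394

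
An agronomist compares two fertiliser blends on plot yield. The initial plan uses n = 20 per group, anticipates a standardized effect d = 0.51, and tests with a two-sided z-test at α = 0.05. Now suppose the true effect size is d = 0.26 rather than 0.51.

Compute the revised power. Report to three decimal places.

Power ≈ 0.130

With d = 0.26: δ = d·√(n/2) = 0.26 × √(20/2) = 0.8222. Critical value z_{0.025} = 1.960.
Revised power = Φ(δ − 1.960) + Φ(−δ − 1.960) = Φ(-1.138) + Φ(-2.782) = 0.1276 + 0.0027 = 0.1303.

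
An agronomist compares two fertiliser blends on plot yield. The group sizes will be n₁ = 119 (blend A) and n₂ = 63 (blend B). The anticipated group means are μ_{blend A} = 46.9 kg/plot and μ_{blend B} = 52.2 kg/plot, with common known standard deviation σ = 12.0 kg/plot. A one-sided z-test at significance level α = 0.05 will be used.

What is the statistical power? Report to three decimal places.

Power ≈ 0.883

Standardized effect: d = |μ_{blend A} − μ_{blend B}| / σ = |46.9 − 52.2| / 12.0 = 0.4417
Noncentrality parameter: δ = d / √(1/n₁ + 1/n₂) = 0.4417 / √(1/119 + 1/63) = 2.8347
One-sided α = 0.05 → critical value z_{0.05} = 1.645.
Power = P(Z > 1.645 − δ) = Φ(1.190) = 0.8829.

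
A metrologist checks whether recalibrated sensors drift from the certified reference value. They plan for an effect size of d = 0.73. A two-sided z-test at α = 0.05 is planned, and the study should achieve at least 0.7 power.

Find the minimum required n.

For power 0.7 need Φ(δ − z_{0.025}) = 0.7, so δ = z_{0.025} + z_{0.30} = 1.960 + 0.524 = 2.484.
(For δ > 0 the lower-tail rejection region contributes negligibly to power, so the one-term inversion is standard.)
δ = d·√n ⇒ n = (δ/d)² = (2.484 / 0.73)² = 11.58.
Rounding up, n = 12.

n = 12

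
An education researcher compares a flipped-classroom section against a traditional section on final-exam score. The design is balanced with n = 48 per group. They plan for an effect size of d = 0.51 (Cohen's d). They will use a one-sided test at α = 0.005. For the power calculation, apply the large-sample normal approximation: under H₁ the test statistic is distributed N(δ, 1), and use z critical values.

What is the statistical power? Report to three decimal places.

Noncentrality parameter: δ = d·√(n/2) = 0.51 × √(48/2) = 2.4985
Critical value for a one-sided test at α = 0.005: z_α = 2.576.
Power = Φ(δ − 2.576) = Φ(-0.077) = 0.4692.

Power ≈ 0.469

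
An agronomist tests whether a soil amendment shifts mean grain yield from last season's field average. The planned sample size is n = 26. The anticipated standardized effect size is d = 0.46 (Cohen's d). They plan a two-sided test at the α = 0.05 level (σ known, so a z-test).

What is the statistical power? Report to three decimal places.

Noncentrality parameter: δ = d·√n = 0.46 × √26 = 2.3455
Critical value for a two-sided test at α = 0.05: z_{α/2} = 1.960.
Power = Φ(δ − 1.960) + Φ(−δ − 1.960) = Φ(0.386) + Φ(-4.306) = 0.6501 + 0.0000 = 0.6501.

Power ≈ 0.650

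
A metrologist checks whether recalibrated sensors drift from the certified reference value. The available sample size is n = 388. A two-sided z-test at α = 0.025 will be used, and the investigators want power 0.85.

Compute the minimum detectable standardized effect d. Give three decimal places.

d ≈ 0.166

Need Φ(δ − 2.241) = 0.85, so δ = 2.241 + 1.036 = 3.278.
(The second rejection-region term Φ(−δ − z_{α/2}) is negligible and dropped.)
δ = d·√n ⇒ d = δ/√n = 3.278/√388 = 0.1664.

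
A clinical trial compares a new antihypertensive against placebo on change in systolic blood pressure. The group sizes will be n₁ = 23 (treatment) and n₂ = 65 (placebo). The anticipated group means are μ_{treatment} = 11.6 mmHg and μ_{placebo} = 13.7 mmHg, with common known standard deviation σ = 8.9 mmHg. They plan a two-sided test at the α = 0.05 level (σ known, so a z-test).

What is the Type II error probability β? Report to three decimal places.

β ≈ 0.837

Standardized effect: d = |μ_{treatment} − μ_{placebo}| / σ = |11.6 − 13.7| / 8.9 = 0.2360
Noncentrality parameter: δ = d / √(1/n₁ + 1/n₂) = 0.2360 / √(1/23 + 1/65) = 0.9725
Critical value for a two-sided test at α = 0.05: z_{α/2} = 1.960.
Power = Φ(δ − 1.960) + Φ(−δ − 1.960) = Φ(-0.987) + Φ(-2.933) = 0.1617 + 0.0017 = 0.1634.
Type II error: β = 1 − power = 1 − 0.1634 = 0.8366.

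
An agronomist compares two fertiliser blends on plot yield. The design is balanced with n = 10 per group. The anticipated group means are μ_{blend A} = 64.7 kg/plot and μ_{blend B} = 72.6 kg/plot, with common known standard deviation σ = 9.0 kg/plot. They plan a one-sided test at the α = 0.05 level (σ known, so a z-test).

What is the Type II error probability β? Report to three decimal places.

Standardized effect: d = |μ_{blend A} − μ_{blend B}| / σ = |64.7 − 72.6| / 9.0 = 0.8778
Noncentrality parameter: δ = d·√(n/2) = 0.8778 × √(10/2) = 1.9628
Critical value for a one-sided test at α = 0.05: z_α = 1.645.
Power = P(Z > 1.645 − δ) = Φ(0.318) = 0.6247.
Type II error: β = 1 − power = 1 − 0.6247 = 0.3753.

β ≈ 0.375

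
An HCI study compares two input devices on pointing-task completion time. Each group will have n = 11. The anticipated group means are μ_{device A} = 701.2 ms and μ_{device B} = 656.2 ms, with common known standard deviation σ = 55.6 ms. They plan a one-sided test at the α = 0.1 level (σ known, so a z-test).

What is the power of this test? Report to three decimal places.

Power ≈ 0.731

Standardized effect: d = |μ_{device A} − μ_{device B}| / σ = |701.2 − 656.2| / 55.6 = 0.8094
Noncentrality parameter: δ = d·√(n/2) = 0.8094 × √(11/2) = 1.8981
Critical value for a one-sided test at α = 0.1: z_α = 1.282.
Power = P(Z > 1.282 − δ) = Φ(0.617) = 0.7312.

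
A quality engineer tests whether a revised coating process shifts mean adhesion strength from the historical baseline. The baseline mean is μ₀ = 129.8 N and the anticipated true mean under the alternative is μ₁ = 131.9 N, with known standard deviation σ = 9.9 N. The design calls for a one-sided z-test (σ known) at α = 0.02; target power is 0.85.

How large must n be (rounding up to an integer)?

n = 213

Standardized effect: d = |μ₁ − μ₀| / σ = |131.9 − 129.8| / 9.9 = 0.2121
For power 0.85 need Φ(δ − z_{0.02}) = 0.85, so δ = z_{0.02} + z_{0.15} = 2.054 + 1.036 = 3.090.
δ = d·√n ⇒ n = (δ/d)² = (3.090 / 0.2121)² = 212.23.
Rounding up, n = 213.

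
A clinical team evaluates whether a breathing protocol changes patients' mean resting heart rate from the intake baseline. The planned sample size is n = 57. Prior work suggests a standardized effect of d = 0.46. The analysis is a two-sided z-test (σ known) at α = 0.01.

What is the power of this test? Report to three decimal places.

Noncentrality parameter: δ = d·√n = 0.46 × √57 = 3.4729
Two-sided α = 0.01 → critical value z_{0.005} = 2.576.
Power = Φ(δ − 2.576) + Φ(−δ − 2.576) = Φ(0.897) + Φ(-6.049) = 0.8152 + 0.0000 = 0.8152.

Power ≈ 0.815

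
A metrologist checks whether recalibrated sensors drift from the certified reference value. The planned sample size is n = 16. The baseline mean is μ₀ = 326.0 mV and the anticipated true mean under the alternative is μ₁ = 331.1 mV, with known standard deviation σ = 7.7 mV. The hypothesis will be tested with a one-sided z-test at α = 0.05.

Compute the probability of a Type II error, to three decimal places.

Standardized effect: d = |μ₁ − μ₀| / σ = |331.1 − 326.0| / 7.7 = 0.6623
Noncentrality parameter: λ = d·√n = 0.6623 × √16 = 2.6494
One-sided α = 0.05 → critical value z_{0.05} = 1.645.
Power = P(Z > 1.645 − λ) = Φ(1.004) = 0.8424.
Type II error: β = 1 − power = 1 − 0.8424 = 0.1576.

β ≈ 0.158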